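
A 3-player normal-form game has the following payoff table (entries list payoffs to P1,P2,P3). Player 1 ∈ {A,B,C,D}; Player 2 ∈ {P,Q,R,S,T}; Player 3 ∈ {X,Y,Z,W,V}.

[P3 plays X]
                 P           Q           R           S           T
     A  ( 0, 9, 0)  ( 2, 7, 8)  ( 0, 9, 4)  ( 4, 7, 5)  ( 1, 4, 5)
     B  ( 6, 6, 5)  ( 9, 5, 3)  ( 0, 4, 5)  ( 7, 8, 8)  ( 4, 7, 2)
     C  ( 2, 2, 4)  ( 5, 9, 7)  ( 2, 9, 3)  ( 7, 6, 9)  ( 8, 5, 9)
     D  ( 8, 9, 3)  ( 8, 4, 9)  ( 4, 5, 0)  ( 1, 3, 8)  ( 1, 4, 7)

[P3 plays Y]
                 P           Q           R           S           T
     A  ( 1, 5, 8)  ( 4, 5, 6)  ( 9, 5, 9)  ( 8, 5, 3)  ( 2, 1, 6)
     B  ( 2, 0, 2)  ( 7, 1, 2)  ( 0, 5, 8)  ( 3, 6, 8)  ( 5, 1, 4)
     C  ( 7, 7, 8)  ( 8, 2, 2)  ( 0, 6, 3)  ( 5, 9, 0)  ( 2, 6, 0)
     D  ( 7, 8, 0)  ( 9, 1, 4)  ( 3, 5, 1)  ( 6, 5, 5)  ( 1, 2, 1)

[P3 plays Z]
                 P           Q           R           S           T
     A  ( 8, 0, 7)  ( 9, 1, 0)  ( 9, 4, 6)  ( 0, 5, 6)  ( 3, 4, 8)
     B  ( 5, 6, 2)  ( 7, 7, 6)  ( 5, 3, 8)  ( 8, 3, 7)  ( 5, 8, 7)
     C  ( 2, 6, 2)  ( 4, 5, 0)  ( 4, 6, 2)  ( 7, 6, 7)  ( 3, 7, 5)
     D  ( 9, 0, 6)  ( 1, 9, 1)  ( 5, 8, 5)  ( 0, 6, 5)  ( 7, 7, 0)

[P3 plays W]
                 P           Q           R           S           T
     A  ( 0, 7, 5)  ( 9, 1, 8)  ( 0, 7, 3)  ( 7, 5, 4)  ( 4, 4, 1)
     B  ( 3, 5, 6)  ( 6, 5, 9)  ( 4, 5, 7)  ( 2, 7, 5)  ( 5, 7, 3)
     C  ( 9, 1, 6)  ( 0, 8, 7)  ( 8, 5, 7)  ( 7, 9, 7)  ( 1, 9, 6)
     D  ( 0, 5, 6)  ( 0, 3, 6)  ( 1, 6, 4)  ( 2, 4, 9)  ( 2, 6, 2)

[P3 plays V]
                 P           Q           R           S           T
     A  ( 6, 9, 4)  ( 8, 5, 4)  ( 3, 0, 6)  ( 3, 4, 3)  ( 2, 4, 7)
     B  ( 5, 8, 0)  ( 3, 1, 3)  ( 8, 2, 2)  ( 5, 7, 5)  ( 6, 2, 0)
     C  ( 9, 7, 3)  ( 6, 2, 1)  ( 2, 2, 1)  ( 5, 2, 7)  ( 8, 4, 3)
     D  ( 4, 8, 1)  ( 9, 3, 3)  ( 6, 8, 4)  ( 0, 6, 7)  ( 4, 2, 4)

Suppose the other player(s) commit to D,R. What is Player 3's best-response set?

BR_3 = {Z}

u_3(X vs D,R) = 0
u_3(Y vs D,R) = 1
u_3(Z vs D,R) = 5
u_3(W vs D,R) = 4
u_3(V vs D,R) = 4
max payoff 5 at {Z}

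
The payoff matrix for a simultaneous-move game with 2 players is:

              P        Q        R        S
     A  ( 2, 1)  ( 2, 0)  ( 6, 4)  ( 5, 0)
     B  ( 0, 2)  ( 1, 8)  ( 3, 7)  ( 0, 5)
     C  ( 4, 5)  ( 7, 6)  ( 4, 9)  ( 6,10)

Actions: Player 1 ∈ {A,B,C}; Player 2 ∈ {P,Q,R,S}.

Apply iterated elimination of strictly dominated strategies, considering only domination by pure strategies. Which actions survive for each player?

IESDS → P1:{A,C} P2:{R,S}

P1 drop B (A beats it: P:2>0 Q:2>1 R:6>3 S:5>0)
P2 drop P (R beats it: A:4>1 C:9>5)
P2 drop Q (R beats it: A:4>0 C:9>6)
P1→{A,C} P2→{R,S}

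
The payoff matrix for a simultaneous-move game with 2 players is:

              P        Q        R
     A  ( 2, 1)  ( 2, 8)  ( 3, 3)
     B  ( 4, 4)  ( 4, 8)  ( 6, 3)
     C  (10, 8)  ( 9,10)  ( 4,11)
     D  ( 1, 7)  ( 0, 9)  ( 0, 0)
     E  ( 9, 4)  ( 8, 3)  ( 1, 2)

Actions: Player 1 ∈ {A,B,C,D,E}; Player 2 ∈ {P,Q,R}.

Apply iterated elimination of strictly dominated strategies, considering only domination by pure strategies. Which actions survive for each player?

P1 drop A (B beats it: P:4>2 Q:4>2 R:6>3)
P1 drop D (B beats it: P:4>1 Q:4>0 R:6>0)
P1 drop E (C beats it: P:10>9 Q:9>8 R:4>1)
P2 drop P (Q beats it: B:8>4 C:10>8)
P1→{B,C} P2→{Q,R}

IESDS → P1:{B,C} P2:{Q,R}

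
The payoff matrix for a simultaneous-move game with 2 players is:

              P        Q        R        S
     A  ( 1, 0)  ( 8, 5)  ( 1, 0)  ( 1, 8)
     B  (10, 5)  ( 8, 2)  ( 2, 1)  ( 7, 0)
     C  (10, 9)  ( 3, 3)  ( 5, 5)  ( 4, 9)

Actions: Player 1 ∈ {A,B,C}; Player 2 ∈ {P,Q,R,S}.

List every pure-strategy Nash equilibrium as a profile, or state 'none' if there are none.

NE set: (B,P), (C,P)

(A,P): not NE [P1→C gives 10>1; P2→S gives 8>0]
(A,Q): not NE [P2→S gives 8>5]
(A,R): not NE [P1→C gives 5>1; P2→S gives 8>0]
(A,S): not NE [P1→B gives 7>1]
(B,P): NE
(B,Q): not NE [P2→P gives 5>2]
(B,R): not NE [P1→C gives 5>2; P2→P gives 5>1]
(B,S): not NE [P2→P gives 5>0]
(C,P): NE
(C,Q): not NE [P1→B gives 8>3; P2→S gives 9>3]
(C,R): not NE [P2→S gives 9>5]
(C,S): not NE [P1→B gives 7>4]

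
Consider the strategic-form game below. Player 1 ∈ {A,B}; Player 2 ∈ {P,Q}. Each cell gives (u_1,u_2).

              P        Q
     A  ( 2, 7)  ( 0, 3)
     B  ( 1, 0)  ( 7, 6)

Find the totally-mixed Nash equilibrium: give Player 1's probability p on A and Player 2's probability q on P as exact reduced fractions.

P1 mixes 3/5 on A; P2 mixes 7/8 on P

P1 indiff ⇒ q·2+(1-q)·0 = q·1+(1-q)·7 ⇒ q(1) = (1-q)(7) ⇒ q = 7/8
P2 indiff ⇒ p·7+(1-p)·0 = p·3+(1-p)·6 ⇒ p(4) = (1-p)(6) ⇒ p = 3/5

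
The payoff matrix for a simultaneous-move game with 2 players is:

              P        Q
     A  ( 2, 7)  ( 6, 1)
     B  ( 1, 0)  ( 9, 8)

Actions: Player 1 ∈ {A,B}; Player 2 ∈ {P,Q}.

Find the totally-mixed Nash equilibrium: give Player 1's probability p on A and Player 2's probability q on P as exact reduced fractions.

P1 indiff ⇒ q·2+(1-q)·6 = q·1+(1-q)·9 ⇒ q(1) = (1-q)(3) ⇒ q = 3/4
P2 indiff ⇒ p·7+(1-p)·0 = p·1+(1-p)·8 ⇒ p(6) = (1-p)(8) ⇒ p = 4/7

P1 mixes 4/7 on A; P2 mixes 3/4 on P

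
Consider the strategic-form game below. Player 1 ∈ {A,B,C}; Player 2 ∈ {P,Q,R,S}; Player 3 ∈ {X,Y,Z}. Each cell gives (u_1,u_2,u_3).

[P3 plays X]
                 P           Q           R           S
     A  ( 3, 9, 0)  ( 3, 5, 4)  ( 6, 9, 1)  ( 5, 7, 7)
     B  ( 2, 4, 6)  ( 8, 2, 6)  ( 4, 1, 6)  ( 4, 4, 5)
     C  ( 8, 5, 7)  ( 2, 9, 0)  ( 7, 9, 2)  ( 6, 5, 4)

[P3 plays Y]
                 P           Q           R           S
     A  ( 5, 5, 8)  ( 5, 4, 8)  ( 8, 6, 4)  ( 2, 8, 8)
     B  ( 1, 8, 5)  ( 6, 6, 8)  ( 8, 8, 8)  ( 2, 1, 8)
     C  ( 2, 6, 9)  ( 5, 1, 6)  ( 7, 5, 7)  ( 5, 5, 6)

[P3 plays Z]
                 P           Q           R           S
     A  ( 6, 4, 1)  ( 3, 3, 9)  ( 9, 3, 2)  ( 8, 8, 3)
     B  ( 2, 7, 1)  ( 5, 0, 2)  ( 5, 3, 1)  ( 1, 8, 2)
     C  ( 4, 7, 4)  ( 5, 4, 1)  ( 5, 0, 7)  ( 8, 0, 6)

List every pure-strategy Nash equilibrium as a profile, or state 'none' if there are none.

Nash profiles: (B,R,Y)

(A,P,X): not NE [P1→C gives 8>3; P3→Y gives 8>0]
(A,P,Y): not NE [P2→S gives 8>5]
(A,P,Z): not NE [P2→S gives 8>4; P3→Y gives 8>1]
(A,Q,X): not NE [P1→B gives 8>3; P2→R gives 9>5; P3→Z gives 9>4]
(A,Q,Y): not NE [P1→B gives 6>5; P2→S gives 8>4; P3→Z gives 9>8]
(A,Q,Z): not NE [P1→C gives 5>3; P2→S gives 8>3]
(A,R,X): not NE [P1→C gives 7>6; P3→Y gives 4>1]
(A,R,Y): not NE [P2→S gives 8>6]
(A,R,Z): not NE [P2→S gives 8>3; P3→Y gives 4>2]
(A,S,X): not NE [P1→C gives 6>5; P2→R gives 9>7; P3→Y gives 8>7]
(A,S,Y): not NE [P1→C gives 5>2]
(A,S,Z): not NE [P3→Y gives 8>3]
(B,P,X): not NE [P1→C gives 8>2]
(B,P,Y): not NE [P1→A gives 5>1; P3→X gives 6>5]
(B,P,Z): not NE [P1→A gives 6>2; P2→S gives 8>7; P3→X gives 6>1]
(B,Q,X): not NE [P2→S gives 4>2; P3→Y gives 8>6]
(B,Q,Y): not NE [P2→R gives 8>6]
(B,Q,Z): not NE [P2→S gives 8>0; P3→Y gives 8>2]
(B,R,X): not NE [P1→C gives 7>4; P2→S gives 4>1; P3→Y gives 8>6]
(B,R,Y): NE
(B,R,Z): not NE [P1→A gives 9>5; P2→S gives 8>3; P3→Y gives 8>1]
(B,S,X): not NE [P1→C gives 6>4; P3→Y gives 8>5]
(B,S,Y): not NE [P1→C gives 5>2; P2→R gives 8>1]
(B,S,Z): not NE [P1→C gives 8>1; P3→Y gives 8>2]
(C,P,X): not NE [P2→R gives 9>5; P3→Y gives 9>7]
(C,P,Y): not NE [P1→A gives 5>2]
(C,P,Z): not NE [P1→A gives 6>4; P3→Y gives 9>4]
(C,Q,X): not NE [P1→B gives 8>2; P3→Y gives 6>0]
(C,Q,Y): not NE [P1→B gives 6>5; P2→P gives 6>1]
(C,Q,Z): not NE [P2→P gives 7>4; P3→Y gives 6>1]
(C,R,X): not NE [P3→Z gives 7>2]
(C,R,Y): not NE [P1→B gives 8>7; P2→P gives 6>5]
(C,R,Z): not NE [P1→A gives 9>5; P2→P gives 7>0]
(C,S,X): not NE [P2→R gives 9>5; P3→Z gives 6>4]
(C,S,Y): not NE [P2→P gives 6>5]
(C,S,Z): not NE [P2→P gives 7>0]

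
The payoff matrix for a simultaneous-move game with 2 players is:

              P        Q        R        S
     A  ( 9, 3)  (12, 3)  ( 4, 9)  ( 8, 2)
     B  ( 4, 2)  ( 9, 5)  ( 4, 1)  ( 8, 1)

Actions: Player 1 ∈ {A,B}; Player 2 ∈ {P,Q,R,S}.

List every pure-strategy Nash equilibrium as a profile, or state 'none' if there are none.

(A,P): not NE [P2→R gives 9>3]
(A,Q): not NE [P2→R gives 9>3]
(A,R): NE
(A,S): not NE [P2→R gives 9>2]
(B,P): not NE [P1→A gives 9>4; P2→Q gives 5>2]
(B,Q): not NE [P1→A gives 12>9]
(B,R): not NE [P2→Q gives 5>1]
(B,S): not NE [P2→Q gives 5>1]

PSNE = {(A,R)}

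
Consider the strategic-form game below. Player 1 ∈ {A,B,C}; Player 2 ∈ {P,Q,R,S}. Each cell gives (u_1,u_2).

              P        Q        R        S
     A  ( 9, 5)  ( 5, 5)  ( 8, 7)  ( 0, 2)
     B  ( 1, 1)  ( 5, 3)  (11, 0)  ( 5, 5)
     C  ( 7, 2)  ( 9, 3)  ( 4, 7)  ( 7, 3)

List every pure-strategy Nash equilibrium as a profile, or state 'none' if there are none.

No pure NE.

(A,P): not NE [P2→R gives 7>5]
(A,Q): not NE [P1→C gives 9>5; P2→R gives 7>5]
(A,R): not NE [P1→B gives 11>8]
(A,S): not NE [P1→C gives 7>0; P2→R gives 7>2]
(B,P): not NE [P1→A gives 9>1; P2→S gives 5>1]
(B,Q): not NE [P1→C gives 9>5; P2→S gives 5>3]
(B,R): not NE [P2→S gives 5>0]
(B,S): not NE [P1→C gives 7>5]
(C,P): not NE [P1→A gives 9>7; P2→R gives 7>2]
(C,Q): not NE [P2→R gives 7>3]
(C,R): not NE [P1→B gives 11>4]
(C,S): not NE [P2→R gives 7>3]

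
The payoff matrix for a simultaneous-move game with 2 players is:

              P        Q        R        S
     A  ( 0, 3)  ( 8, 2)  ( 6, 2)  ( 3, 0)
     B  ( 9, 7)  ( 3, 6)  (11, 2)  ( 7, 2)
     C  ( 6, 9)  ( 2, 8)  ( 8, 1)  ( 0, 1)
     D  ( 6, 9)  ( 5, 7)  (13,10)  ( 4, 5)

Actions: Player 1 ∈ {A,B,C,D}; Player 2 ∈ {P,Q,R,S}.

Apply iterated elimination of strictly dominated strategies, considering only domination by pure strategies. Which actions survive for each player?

P1 drop C (B beats it: P:9>6 Q:3>2 R:11>8 S:7>0)
P2 drop Q (P beats it: A:3>2 B:7>6 D:9>7)
P1 drop A (B beats it: P:9>0 R:11>6 S:7>3)
P2 drop S (P beats it: B:7>2 D:9>5)
P1→{B,D} P2→{P,R}

IESDS → P1:{B,D} P2:{P,R}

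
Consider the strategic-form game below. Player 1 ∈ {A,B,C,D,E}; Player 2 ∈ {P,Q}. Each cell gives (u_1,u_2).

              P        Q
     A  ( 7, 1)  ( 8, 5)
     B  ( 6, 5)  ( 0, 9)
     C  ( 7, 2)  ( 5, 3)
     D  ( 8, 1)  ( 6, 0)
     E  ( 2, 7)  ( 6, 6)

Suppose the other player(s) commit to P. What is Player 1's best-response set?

BR_1 = {D}

u_1(A vs P) = 7
u_1(B vs P) = 6
u_1(C vs P) = 7
u_1(D vs P) = 8
u_1(E vs P) = 2
max payoff 8 at {D}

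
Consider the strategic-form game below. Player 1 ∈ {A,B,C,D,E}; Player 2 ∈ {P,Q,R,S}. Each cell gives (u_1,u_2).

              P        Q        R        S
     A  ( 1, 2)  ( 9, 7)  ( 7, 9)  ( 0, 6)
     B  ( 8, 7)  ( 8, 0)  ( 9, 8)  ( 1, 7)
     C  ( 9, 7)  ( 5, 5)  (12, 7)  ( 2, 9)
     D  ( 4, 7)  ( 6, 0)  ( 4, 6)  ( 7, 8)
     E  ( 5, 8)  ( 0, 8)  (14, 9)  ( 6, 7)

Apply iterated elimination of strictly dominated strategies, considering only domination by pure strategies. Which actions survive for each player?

P2 drop Q (R beats it: A:9>7 B:8>0 C:7>5 D:6>0 E:9>8)
P1 drop A (B beats it: P:8>1 R:9>7 S:1>0)
P1 drop B (C beats it: P:9>8 R:12>9 S:2>1)
P1→{C,D,E} P2→{P,R,S}

Survivors P1:{C,D,E} P2:{P,R,S}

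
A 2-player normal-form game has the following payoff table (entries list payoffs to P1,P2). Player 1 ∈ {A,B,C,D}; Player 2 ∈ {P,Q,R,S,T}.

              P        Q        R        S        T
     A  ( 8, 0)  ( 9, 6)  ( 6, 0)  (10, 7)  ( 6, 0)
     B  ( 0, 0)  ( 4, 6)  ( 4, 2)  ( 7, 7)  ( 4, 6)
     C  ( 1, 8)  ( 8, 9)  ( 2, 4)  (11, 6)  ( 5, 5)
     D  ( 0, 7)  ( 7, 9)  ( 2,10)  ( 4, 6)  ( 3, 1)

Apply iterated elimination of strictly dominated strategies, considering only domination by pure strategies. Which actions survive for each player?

IESDS → P1:{A,C} P2:{Q,S}

P1 drop B (A beats it: P:8>0 Q:9>4 R:6>4 S:10>7 T:6>4)
P1 drop D (A beats it: P:8>0 Q:9>7 R:6>2 S:10>4 T:6>3)
P2 drop P (Q beats it: A:6>0 C:9>8)
P2 drop R (Q beats it: A:6>0 C:9>4)
P2 drop T (Q beats it: A:6>0 C:9>5)
P1→{A,C} P2→{Q,S}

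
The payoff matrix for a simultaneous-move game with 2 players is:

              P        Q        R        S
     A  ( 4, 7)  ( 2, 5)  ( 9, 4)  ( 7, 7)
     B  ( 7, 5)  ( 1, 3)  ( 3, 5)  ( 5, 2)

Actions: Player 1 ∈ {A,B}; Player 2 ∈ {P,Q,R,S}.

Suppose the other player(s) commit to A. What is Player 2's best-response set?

BR_2 = {P,S}

u_2(P vs A) = 7
u_2(Q vs A) = 5
u_2(R vs A) = 4
u_2(S vs A) = 7
max payoff 7 at {P,S}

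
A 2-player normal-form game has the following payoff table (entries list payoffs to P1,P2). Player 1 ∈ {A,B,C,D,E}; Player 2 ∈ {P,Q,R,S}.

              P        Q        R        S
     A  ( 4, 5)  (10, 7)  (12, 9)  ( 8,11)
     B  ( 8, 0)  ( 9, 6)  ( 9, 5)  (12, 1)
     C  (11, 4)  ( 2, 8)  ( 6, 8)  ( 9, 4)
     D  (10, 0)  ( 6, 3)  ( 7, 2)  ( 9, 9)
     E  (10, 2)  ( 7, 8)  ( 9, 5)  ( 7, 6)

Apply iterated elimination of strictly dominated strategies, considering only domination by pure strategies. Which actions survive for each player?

P2 drop P (Q beats it: A:7>5 B:6>0 C:8>4 D:3>0 E:8>2)
P1 drop C (B beats it: Q:9>2 R:9>6 S:12>9)
P1 drop D (B beats it: Q:9>6 R:9>7 S:12>9)
P1 drop E (A beats it: Q:10>7 R:12>9 S:8>7)
P1→{A,B} P2→{Q,R,S}

IESDS → P1:{A,B} P2:{Q,R,S}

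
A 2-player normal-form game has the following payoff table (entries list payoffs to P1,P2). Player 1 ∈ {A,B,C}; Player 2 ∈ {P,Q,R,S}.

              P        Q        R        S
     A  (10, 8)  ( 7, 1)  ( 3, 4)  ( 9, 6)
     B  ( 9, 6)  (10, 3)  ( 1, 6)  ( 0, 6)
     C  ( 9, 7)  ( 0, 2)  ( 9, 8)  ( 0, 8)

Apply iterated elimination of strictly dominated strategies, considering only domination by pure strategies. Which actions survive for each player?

Remaining: P1:{A,C} P2:{P,R,S}

P2 drop Q (P beats it: A:8>1 B:6>3 C:7>2)
P1 drop B (A beats it: P:10>9 R:3>1 S:9>0)
P1→{A,C} P2→{P,R,S}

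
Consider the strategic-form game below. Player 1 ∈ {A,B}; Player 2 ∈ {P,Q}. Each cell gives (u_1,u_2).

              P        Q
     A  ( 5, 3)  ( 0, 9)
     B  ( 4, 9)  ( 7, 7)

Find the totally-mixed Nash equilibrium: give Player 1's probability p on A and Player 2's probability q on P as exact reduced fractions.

P1 indiff ⇒ q·5+(1-q)·0 = q·4+(1-q)·7 ⇒ q(1) = (1-q)(7) ⇒ q = 7/8
P2 indiff ⇒ p·3+(1-p)·9 = p·9+(1-p)·7 ⇒ p(-6) = (1-p)(-2) ⇒ p = 1/4

p=1/4, q=7/8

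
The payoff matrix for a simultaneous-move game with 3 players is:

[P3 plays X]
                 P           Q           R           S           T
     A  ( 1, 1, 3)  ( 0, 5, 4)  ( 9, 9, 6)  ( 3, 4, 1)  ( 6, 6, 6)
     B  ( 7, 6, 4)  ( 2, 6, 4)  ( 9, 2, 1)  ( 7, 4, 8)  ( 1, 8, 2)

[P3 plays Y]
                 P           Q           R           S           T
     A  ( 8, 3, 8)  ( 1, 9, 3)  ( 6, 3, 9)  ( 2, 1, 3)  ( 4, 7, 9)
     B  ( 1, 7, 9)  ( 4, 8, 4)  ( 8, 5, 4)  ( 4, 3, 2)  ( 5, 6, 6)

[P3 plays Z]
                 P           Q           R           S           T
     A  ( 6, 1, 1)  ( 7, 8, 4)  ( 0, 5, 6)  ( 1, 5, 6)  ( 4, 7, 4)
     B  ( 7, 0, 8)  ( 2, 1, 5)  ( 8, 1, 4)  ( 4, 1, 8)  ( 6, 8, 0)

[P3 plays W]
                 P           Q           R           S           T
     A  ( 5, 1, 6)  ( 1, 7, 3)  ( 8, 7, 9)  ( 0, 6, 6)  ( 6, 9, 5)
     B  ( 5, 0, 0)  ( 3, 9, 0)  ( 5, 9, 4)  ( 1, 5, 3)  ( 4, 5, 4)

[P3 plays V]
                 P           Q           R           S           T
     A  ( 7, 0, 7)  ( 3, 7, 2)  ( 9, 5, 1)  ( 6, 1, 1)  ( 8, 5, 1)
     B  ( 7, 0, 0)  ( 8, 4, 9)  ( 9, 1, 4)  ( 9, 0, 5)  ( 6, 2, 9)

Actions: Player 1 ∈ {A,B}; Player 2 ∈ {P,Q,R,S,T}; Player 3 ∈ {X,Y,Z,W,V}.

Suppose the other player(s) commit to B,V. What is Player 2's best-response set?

u_2(P vs B,V) = 0
u_2(Q vs B,V) = 4
u_2(R vs B,V) = 1
u_2(S vs B,V) = 0
u_2(T vs B,V) = 2
max payoff 4 at {Q}

argmax u_2 = {Q}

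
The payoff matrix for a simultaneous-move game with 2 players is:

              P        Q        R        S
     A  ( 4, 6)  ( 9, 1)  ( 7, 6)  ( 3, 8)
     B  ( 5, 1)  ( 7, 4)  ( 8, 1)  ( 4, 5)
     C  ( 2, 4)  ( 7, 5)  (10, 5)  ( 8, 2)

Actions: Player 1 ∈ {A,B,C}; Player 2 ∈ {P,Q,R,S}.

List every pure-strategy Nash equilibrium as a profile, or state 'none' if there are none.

PSNE = {(C,R)}

(A,P): not NE [P1→B gives 5>4; P2→S gives 8>6]
(A,Q): not NE [P2→S gives 8>1]
(A,R): not NE [P1→C gives 10>7; P2→S gives 8>6]
(A,S): not NE [P1→C gives 8>3]
(B,P): not NE [P2→S gives 5>1]
(B,Q): not NE [P1→A gives 9>7; P2→S gives 5>4]
(B,R): not NE [P1→C gives 10>8; P2→S gives 5>1]
(B,S): not NE [P1→C gives 8>4]
(C,P): not NE [P1→B gives 5>2; P2→R gives 5>4]
(C,Q): not NE [P1→A gives 9>7]
(C,R): NE
(C,S): not NE [P2→R gives 5>2]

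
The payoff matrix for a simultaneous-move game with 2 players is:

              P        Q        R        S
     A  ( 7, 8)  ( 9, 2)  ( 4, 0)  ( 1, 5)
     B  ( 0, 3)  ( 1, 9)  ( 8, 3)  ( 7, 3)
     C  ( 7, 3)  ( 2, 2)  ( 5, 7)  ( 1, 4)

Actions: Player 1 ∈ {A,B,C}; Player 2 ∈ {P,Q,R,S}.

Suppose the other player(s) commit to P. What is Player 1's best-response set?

BR_1 = {A,C}

u_1(A vs P) = 7
u_1(B vs P) = 0
u_1(C vs P) = 7
max payoff 7 at {A,C}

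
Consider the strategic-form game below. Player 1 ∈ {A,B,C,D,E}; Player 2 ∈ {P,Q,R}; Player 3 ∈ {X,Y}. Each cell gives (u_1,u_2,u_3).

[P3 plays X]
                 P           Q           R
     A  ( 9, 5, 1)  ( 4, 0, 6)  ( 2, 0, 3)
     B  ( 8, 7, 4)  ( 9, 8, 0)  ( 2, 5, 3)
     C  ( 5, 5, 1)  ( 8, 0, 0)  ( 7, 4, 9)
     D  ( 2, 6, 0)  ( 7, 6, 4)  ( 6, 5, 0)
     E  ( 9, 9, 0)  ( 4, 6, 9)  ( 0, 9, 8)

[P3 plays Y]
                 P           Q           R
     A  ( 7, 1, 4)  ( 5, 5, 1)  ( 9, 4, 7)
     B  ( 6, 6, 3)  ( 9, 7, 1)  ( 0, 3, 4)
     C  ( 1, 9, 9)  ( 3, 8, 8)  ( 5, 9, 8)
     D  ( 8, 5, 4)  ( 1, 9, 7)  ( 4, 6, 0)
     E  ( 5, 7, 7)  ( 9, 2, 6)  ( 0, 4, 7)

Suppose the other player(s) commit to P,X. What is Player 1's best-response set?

u_1(A vs P,X) = 9
u_1(B vs P,X) = 8
u_1(C vs P,X) = 5
u_1(D vs P,X) = 2
u_1(E vs P,X) = 9
max payoff 9 at {A,E}

argmax u_1 = {A,E}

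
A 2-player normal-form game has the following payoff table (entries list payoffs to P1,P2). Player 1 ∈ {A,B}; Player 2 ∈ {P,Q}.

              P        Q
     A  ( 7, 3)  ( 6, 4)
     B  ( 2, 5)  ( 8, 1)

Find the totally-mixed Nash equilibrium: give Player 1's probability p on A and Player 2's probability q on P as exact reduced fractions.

P1 mixes 4/5 on A; P2 mixes 2/7 on P

P1 indiff ⇒ q·7+(1-q)·6 = q·2+(1-q)·8 ⇒ q(5) = (1-q)(2) ⇒ q = 2/7
P2 indiff ⇒ p·3+(1-p)·5 = p·4+(1-p)·1 ⇒ p(-1) = (1-p)(-4) ⇒ p = 4/5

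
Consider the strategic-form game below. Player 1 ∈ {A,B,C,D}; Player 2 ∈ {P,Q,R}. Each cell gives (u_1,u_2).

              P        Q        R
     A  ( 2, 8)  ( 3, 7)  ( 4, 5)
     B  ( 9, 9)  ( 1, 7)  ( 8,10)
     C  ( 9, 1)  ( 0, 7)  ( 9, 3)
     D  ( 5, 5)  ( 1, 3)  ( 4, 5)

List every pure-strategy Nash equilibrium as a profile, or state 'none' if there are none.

Equilibria: none

(A,P): not NE [P1→C gives 9>2]
(A,Q): not NE [P2→P gives 8>7]
(A,R): not NE [P1→C gives 9>4; P2→P gives 8>5]
(B,P): not NE [P2→R gives 10>9]
(B,Q): not NE [P1→A gives 3>1; P2→R gives 10>7]
(B,R): not NE [P1→C gives 9>8]
(C,P): not NE [P2→Q gives 7>1]
(C,Q): not NE [P1→A gives 3>0]
(C,R): not NE [P2→Q gives 7>3]
(D,P): not NE [P1→C gives 9>5]
(D,Q): not NE [P1→A gives 3>1; P2→R gives 5>3]
(D,R): not NE [P1→C gives 9>4]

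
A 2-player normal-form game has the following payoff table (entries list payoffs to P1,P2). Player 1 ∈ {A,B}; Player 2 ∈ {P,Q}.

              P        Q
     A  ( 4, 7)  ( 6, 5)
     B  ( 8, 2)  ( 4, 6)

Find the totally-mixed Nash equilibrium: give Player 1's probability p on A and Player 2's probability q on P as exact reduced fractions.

p=2/3, q=1/3

P1 indiff ⇒ q·4+(1-q)·6 = q·8+(1-q)·4 ⇒ q(-4) = (1-q)(-2) ⇒ q = 1/3
P2 indiff ⇒ p·7+(1-p)·2 = p·5+(1-p)·6 ⇒ p(2) = (1-p)(4) ⇒ p = 2/3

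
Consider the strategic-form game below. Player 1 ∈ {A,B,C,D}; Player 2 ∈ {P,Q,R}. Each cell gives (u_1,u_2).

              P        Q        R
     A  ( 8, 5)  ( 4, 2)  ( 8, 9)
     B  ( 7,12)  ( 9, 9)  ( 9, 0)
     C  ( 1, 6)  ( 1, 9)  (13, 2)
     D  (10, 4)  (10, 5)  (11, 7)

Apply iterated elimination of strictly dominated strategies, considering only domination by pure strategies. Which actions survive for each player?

IESDS → P1:{C,D} P2:{Q,R}

P1 drop A (D beats it: P:10>8 Q:10>4 R:11>8)
P1 drop B (D beats it: P:10>7 Q:10>9 R:11>9)
P2 drop P (Q beats it: C:9>6 D:5>4)
P1→{C,D} P2→{Q,R}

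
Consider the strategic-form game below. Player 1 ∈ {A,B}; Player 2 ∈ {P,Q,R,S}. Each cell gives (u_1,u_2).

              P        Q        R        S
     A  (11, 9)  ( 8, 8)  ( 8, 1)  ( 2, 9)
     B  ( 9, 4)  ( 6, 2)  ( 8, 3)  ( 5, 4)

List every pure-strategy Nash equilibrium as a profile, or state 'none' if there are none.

(A,P): NE
(A,Q): not NE [P2→S gives 9>8]
(A,R): not NE [P2→S gives 9>1]
(A,S): not NE [P1→B gives 5>2]
(B,P): not NE [P1→A gives 11>9]
(B,Q): not NE [P1→A gives 8>6; P2→S gives 4>2]
(B,R): not NE [P2→S gives 4>3]
(B,S): NE

NE set: (A,P), (B,S)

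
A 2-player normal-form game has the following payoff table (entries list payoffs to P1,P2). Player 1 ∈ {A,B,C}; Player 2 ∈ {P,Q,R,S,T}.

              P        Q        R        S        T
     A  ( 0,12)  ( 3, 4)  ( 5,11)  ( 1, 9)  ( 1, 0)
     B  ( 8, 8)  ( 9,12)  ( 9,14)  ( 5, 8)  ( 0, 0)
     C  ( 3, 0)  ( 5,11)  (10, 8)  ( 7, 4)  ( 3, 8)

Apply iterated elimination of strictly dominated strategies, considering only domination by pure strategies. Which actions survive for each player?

P1 drop A (C beats it: P:3>0 Q:5>3 R:10>5 S:7>1 T:3>1)
P2 drop P (Q beats it: B:12>8 C:11>0)
P2 drop S (Q beats it: B:12>8 C:11>4)
P2 drop T (Q beats it: B:12>0 C:11>8)
P1→{B,C} P2→{Q,R}

Remaining: P1:{B,C} P2:{Q,R}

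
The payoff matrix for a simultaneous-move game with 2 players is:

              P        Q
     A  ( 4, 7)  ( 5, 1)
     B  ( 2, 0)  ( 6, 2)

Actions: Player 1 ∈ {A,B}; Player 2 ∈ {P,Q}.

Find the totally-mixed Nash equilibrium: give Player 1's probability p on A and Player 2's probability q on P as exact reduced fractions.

P1 indiff ⇒ q·4+(1-q)·5 = q·2+(1-q)·6 ⇒ q(2) = (1-q)(1) ⇒ q = 1/3
P2 indiff ⇒ p·7+(1-p)·0 = p·1+(1-p)·2 ⇒ p(6) = (1-p)(2) ⇒ p = 1/4

(p,q) = (1/4, 1/3)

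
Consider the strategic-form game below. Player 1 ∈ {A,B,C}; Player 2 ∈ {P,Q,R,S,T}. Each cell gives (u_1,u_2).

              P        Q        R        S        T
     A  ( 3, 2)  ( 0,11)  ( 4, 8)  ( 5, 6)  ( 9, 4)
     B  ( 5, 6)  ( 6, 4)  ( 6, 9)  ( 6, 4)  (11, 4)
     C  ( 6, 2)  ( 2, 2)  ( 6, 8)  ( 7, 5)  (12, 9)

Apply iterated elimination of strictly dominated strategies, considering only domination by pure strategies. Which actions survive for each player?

P1 drop A (B beats it: P:5>3 Q:6>0 R:6>4 S:6>5 T:11>9)
P2 drop P (R beats it: B:9>6 C:8>2)
P2 drop Q (R beats it: B:9>4 C:8>2)
P2 drop S (R beats it: B:9>4 C:8>5)
P1→{B,C} P2→{R,T}

IESDS → P1:{B,C} P2:{R,T}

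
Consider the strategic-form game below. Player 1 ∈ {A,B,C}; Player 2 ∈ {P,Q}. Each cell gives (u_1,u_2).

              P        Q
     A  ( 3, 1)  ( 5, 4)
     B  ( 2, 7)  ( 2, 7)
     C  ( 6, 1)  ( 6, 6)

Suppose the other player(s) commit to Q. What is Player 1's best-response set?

P1 best: {C}

u_1(A vs Q) = 5
u_1(B vs Q) = 2
u_1(C vs Q) = 6
max payoff 6 at {C}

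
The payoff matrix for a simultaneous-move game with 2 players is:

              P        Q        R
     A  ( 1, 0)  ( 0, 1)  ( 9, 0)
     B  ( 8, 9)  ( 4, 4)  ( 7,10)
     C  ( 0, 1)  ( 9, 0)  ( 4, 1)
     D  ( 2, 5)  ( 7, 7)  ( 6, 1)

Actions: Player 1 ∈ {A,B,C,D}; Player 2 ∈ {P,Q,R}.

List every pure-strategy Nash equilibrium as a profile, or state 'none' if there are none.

No pure NE.

(A,P): not NE [P1→B gives 8>1; P2→Q gives 1>0]
(A,Q): not NE [P1→C gives 9>0]
(A,R): not NE [P2→Q gives 1>0]
(B,P): not NE [P2→R gives 10>9]
(B,Q): not NE [P1→C gives 9>4; P2→R gives 10>4]
(B,R): not NE [P1→A gives 9>7]
(C,P): not NE [P1→B gives 8>0]
(C,Q): not NE [P2→R gives 1>0]
(C,R): not NE [P1→A gives 9>4]
(D,P): not NE [P1→B gives 8>2; P2→Q gives 7>5]
(D,Q): not NE [P1→C gives 9>7]
(D,R): not NE [P1→A gives 9>6; P2→Q gives 7>1]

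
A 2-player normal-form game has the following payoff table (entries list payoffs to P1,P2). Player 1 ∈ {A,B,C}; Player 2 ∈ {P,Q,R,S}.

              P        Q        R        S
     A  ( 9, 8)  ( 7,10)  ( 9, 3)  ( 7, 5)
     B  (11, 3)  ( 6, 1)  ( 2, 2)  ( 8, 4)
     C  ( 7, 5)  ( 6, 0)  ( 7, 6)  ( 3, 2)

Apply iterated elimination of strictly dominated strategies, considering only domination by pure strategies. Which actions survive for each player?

P1 drop C (A beats it: P:9>7 Q:7>6 R:9>7 S:7>3)
P2 drop R (P beats it: A:8>3 B:3>2)
P1→{A,B} P2→{P,Q,S}

Survivors P1:{A,B} P2:{P,Q,S}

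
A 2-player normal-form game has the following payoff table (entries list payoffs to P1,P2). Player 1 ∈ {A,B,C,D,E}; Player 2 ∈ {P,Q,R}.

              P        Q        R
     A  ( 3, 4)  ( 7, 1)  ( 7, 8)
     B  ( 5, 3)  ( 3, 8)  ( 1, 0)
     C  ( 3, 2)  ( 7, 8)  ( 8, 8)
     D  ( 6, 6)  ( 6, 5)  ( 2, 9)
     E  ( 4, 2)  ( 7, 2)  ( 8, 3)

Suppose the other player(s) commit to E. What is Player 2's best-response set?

u_2(P vs E) = 2
u_2(Q vs E) = 2
u_2(R vs E) = 3
max payoff 3 at {R}

P2 best: {R}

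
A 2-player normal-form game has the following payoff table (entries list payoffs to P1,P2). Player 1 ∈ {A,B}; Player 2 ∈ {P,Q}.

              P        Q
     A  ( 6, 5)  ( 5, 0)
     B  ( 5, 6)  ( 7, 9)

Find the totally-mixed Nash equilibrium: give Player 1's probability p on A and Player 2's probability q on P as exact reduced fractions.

P1 indiff ⇒ q·6+(1-q)·5 = q·5+(1-q)·7 ⇒ q(1) = (1-q)(2) ⇒ q = 2/3
P2 indiff ⇒ p·5+(1-p)·6 = p·0+(1-p)·9 ⇒ p(5) = (1-p)(3) ⇒ p = 3/8

P1 mixes 3/8 on A; P2 mixes 2/3 on P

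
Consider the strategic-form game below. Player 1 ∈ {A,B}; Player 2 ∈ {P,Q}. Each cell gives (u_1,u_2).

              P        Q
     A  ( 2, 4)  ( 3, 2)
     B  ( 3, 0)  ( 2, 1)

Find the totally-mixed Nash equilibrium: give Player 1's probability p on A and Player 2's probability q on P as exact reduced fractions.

p=1/3, q=1/2

P1 indiff ⇒ q·2+(1-q)·3 = q·3+(1-q)·2 ⇒ q(-1) = (1-q)(-1) ⇒ q = 1/2
P2 indiff ⇒ p·4+(1-p)·0 = p·2+(1-p)·1 ⇒ p(2) = (1-p)(1) ⇒ p = 1/3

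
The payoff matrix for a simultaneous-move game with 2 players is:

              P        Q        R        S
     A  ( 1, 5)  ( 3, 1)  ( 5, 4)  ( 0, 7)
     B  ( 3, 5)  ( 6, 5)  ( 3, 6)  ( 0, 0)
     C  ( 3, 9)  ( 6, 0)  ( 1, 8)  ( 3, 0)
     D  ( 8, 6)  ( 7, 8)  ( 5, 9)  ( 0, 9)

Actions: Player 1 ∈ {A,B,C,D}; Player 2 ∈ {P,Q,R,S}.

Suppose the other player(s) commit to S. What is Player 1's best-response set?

u_1(A vs S) = 0
u_1(B vs S) = 0
u_1(C vs S) = 3
u_1(D vs S) = 0
max payoff 3 at {C}

argmax u_1 = {C}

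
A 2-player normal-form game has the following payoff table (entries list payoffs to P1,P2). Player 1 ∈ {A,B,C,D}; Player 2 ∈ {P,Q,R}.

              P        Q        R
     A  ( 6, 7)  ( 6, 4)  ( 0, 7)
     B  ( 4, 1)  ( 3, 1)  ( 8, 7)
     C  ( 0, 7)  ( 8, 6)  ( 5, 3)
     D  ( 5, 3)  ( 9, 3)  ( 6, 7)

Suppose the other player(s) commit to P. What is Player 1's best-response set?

argmax u_1 = {A}

u_1(A vs P) = 6
u_1(B vs P) = 4
u_1(C vs P) = 0
u_1(D vs P) = 5
max payoff 6 at {A}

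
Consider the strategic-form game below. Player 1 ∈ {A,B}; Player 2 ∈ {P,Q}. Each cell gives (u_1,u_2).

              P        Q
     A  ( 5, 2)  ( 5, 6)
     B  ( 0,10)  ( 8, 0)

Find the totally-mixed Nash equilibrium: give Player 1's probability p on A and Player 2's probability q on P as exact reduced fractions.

p=5/7, q=3/8

P1 indiff ⇒ q·5+(1-q)·5 = q·0+(1-q)·8 ⇒ q(5) = (1-q)(3) ⇒ q = 3/8
P2 indiff ⇒ p·2+(1-p)·10 = p·6+(1-p)·0 ⇒ p(-4) = (1-p)(-10) ⇒ p = 5/7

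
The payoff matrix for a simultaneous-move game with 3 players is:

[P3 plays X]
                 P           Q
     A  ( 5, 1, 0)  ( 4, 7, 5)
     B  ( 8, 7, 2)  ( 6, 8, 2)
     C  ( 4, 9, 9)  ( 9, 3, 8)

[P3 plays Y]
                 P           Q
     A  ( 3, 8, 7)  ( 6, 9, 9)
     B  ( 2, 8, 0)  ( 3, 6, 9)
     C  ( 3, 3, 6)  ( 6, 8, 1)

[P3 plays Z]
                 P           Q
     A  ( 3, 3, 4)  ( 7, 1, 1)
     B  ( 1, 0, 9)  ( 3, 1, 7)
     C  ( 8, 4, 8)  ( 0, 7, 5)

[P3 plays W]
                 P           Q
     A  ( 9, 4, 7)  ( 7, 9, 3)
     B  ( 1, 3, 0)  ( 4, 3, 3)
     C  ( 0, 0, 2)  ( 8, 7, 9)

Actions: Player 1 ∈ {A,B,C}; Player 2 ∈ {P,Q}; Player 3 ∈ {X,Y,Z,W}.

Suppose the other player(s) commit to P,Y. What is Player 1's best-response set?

BR_1 = {A,C}

u_1(A vs P,Y) = 3
u_1(B vs P,Y) = 2
u_1(C vs P,Y) = 3
max payoff 3 at {A,C}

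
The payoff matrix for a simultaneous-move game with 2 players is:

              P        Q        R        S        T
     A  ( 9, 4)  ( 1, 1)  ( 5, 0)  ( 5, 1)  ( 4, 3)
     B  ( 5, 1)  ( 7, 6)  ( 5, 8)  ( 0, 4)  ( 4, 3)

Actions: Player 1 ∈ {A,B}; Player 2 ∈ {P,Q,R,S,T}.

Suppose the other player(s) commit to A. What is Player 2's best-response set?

u_2(P vs A) = 4
u_2(Q vs A) = 1
u_2(R vs A) = 0
u_2(S vs A) = 1
u_2(T vs A) = 3
max payoff 4 at {P}

argmax u_2 = {P}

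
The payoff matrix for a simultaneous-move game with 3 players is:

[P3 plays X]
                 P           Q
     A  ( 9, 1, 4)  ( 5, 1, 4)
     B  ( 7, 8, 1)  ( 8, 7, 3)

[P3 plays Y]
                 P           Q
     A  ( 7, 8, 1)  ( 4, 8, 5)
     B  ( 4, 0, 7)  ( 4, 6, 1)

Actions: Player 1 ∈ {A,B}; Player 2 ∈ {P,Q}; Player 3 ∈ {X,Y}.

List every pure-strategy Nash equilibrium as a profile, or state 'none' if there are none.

PSNE = {(A,P,X), (A,Q,Y)}

(A,P,X): NE
(A,P,Y): not NE [P3→X gives 4>1]
(A,Q,X): not NE [P1→B gives 8>5; P3→Y gives 5>4]
(A,Q,Y): NE
(B,P,X): not NE [P1→A gives 9>7; P3→Y gives 7>1]
(B,P,Y): not NE [P1→A gives 7>4; P2→Q gives 6>0]
(B,Q,X): not NE [P2→P gives 8>7]
(B,Q,Y): not NE [P3→X gives 3>1]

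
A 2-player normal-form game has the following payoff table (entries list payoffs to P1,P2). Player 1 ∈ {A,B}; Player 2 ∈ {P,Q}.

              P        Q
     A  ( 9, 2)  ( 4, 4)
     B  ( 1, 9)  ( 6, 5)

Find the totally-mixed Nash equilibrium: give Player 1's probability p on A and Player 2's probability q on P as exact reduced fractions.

p=2/3, q=1/5

P1 indiff ⇒ q·9+(1-q)·4 = q·1+(1-q)·6 ⇒ q(8) = (1-q)(2) ⇒ q = 1/5
P2 indiff ⇒ p·2+(1-p)·9 = p·4+(1-p)·5 ⇒ p(-2) = (1-p)(-4) ⇒ p = 2/3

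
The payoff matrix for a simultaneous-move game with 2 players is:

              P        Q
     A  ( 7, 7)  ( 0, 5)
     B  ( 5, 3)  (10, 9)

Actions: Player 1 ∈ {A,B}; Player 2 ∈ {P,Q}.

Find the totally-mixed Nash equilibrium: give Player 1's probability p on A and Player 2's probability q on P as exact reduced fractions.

(p,q) = (3/4, 5/6)

P1 indiff ⇒ q·7+(1-q)·0 = q·5+(1-q)·10 ⇒ q(2) = (1-q)(10) ⇒ q = 5/6
P2 indiff ⇒ p·7+(1-p)·3 = p·5+(1-p)·9 ⇒ p(2) = (1-p)(6) ⇒ p = 3/4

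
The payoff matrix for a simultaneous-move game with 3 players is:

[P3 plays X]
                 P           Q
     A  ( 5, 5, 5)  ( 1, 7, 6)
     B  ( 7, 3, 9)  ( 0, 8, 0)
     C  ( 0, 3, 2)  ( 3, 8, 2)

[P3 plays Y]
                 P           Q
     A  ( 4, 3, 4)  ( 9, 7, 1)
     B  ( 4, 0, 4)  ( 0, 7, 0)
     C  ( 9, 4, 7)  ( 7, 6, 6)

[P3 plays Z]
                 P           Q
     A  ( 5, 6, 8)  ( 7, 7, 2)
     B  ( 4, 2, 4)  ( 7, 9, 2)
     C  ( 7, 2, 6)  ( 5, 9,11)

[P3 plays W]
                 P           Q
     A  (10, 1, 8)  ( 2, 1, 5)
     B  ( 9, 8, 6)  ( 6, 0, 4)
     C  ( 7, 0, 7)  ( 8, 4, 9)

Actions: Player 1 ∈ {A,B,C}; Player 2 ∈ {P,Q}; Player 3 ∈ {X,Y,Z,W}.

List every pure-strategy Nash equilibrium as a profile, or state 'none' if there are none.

NE set: (A,P,W)

(A,P,X): not NE [P1→B gives 7>5; P2→Q gives 7>5; P3→W gives 8>5]
(A,P,Y): not NE [P1→C gives 9>4; P2→Q gives 7>3; P3→W gives 8>4]
(A,P,Z): not NE [P1→C gives 7>5; P2→Q gives 7>6]
(A,P,W): NE
(A,Q,X): not NE [P1→C gives 3>1]
(A,Q,Y): not NE [P3→X gives 6>1]
(A,Q,Z): not NE [P3→X gives 6>2]
(A,Q,W): not NE [P1→C gives 8>2; P3→X gives 6>5]
(B,P,X): not NE [P2→Q gives 8>3]
(B,P,Y): not NE [P1→C gives 9>4; P2→Q gives 7>0; P3→X gives 9>4]
(B,P,Z): not NE [P1→C gives 7>4; P2→Q gives 9>2; P3→X gives 9>4]
(B,P,W): not NE [P1→A gives 10>9; P3→X gives 9>6]
(B,Q,X): not NE [P1→C gives 3>0; P3→W gives 4>0]
(B,Q,Y): not NE [P1→A gives 9>0; P3→W gives 4>0]
(B,Q,Z): not NE [P3→W gives 4>2]
(B,Q,W): not NE [P1→C gives 8>6; P2→P gives 8>0]
(C,P,X): not NE [P1→B gives 7>0; P2→Q gives 8>3; P3→W gives 7>2]
(C,P,Y): not NE [P2→Q gives 6>4]
(C,P,Z): not NE [P2→Q gives 9>2; P3→W gives 7>6]
(C,P,W): not NE [P1→A gives 10>7; P2→Q gives 4>0]
(C,Q,X): not NE [P3→Z gives 11>2]
(C,Q,Y): not NE [P1→A gives 9>7; P3→Z gives 11>6]
(C,Q,Z): not NE [P1→B gives 7>5]
(C,Q,W): not NE [P3→Z gives 11>9]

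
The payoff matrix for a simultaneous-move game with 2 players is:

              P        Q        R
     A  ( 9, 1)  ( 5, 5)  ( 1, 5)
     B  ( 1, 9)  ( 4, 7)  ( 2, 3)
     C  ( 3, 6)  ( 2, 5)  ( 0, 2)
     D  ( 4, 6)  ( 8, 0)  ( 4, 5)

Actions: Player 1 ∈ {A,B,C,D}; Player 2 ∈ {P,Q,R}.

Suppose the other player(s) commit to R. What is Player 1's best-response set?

argmax u_1 = {D}

u_1(A vs R) = 1
u_1(B vs R) = 2
u_1(C vs R) = 0
u_1(D vs R) = 4
max payoff 4 at {D}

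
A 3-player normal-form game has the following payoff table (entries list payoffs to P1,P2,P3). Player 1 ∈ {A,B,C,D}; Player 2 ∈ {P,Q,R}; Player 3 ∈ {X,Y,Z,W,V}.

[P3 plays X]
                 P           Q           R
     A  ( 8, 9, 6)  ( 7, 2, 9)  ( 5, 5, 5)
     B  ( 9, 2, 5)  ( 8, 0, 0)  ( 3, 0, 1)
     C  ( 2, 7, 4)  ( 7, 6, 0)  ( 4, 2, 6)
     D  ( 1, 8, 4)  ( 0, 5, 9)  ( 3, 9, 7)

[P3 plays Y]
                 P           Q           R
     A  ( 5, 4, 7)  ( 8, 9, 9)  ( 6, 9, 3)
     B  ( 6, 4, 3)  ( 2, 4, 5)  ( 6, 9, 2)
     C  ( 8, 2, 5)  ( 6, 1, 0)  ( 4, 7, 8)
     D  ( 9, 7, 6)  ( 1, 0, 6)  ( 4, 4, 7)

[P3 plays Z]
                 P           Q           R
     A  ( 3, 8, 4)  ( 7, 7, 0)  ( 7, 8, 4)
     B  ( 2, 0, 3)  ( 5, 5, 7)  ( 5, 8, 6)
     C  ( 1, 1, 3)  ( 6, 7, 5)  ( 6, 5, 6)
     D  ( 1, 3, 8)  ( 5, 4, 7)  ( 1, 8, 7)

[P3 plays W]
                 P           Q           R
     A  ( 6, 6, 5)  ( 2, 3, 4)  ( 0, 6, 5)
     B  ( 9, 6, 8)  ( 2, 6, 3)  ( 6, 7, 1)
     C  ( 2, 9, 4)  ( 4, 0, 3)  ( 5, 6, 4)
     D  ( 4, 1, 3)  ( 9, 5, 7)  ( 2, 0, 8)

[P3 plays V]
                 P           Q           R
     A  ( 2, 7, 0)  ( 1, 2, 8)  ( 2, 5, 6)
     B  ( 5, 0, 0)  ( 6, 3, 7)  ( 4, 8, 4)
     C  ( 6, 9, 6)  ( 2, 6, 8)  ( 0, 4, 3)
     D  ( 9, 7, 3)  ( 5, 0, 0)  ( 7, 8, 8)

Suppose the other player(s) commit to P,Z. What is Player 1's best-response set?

u_1(A vs P,Z) = 3
u_1(B vs P,Z) = 2
u_1(C vs P,Z) = 1
u_1(D vs P,Z) = 1
max payoff 3 at {A}

BR_1 = {A}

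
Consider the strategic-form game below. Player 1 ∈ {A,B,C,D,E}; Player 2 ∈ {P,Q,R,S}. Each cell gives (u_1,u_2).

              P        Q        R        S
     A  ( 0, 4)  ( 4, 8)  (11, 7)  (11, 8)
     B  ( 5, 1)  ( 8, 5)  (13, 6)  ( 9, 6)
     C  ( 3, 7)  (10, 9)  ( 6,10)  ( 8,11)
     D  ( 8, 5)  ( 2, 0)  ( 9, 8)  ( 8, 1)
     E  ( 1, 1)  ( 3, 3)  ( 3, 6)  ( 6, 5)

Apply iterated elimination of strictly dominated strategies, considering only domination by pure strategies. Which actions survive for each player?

P1 drop E (B beats it: P:5>1 Q:8>3 R:13>3 S:9>6)
P2 drop P (R beats it: A:7>4 B:6>1 C:10>7 D:8>5)
P1 drop D (A beats it: Q:4>2 R:11>9 S:11>8)
P1→{A,B,C} P2→{Q,R,S}

Remaining: P1:{A,B,C} P2:{Q,R,S}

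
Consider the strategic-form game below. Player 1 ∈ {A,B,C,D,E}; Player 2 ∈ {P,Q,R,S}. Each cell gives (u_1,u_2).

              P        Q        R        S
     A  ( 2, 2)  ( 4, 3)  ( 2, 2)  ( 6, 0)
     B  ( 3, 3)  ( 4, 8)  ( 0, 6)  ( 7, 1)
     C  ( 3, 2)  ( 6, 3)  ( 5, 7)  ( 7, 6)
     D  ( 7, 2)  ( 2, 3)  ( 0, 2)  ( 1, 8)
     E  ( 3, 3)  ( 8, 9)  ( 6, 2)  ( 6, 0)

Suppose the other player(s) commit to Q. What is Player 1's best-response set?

u_1(A vs Q) = 4
u_1(B vs Q) = 4
u_1(C vs Q) = 6
u_1(D vs Q) = 2
u_1(E vs Q) = 8
max payoff 8 at {E}

BR_1 = {E}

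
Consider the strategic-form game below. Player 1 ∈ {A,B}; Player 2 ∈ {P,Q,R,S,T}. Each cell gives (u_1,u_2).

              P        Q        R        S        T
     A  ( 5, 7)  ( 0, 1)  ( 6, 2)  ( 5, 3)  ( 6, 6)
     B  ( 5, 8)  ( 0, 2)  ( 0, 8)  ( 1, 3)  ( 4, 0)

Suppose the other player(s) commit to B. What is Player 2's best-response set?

argmax u_2 = {P,R}

u_2(P vs B) = 8
u_2(Q vs B) = 2
u_2(R vs B) = 8
u_2(S vs B) = 3
u_2(T vs B) = 0
max payoff 8 at {P,R}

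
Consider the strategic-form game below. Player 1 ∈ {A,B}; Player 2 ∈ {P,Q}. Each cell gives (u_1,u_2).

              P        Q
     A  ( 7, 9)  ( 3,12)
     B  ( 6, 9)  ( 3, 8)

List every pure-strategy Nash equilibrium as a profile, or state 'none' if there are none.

PSNE = {(A,Q)}

(A,P): not NE [P2→Q gives 12>9]
(A,Q): NE
(B,P): not NE [P1→A gives 7>6]
(B,Q): not NE [P2→P gives 9>8]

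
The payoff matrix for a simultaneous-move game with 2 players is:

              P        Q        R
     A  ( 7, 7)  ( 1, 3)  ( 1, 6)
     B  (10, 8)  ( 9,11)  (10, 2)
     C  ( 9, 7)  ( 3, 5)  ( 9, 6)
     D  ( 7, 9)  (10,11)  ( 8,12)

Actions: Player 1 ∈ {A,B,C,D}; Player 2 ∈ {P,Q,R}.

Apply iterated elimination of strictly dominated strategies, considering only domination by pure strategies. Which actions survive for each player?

Remaining: P1:{B,D} P2:{Q,R}

P1 drop A (B beats it: P:10>7 Q:9>1 R:10>1)
P1 drop C (B beats it: P:10>9 Q:9>3 R:10>9)
P2 drop P (Q beats it: B:11>8 D:11>9)
P1→{B,D} P2→{Q,R}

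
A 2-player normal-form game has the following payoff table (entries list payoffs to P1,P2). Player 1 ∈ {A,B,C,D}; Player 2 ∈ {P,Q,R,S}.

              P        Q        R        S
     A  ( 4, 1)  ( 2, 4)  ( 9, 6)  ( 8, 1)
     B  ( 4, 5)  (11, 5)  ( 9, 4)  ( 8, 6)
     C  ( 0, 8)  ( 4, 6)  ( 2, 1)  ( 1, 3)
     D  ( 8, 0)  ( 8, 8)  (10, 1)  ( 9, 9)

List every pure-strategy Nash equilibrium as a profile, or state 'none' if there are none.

(A,P): not NE [P1→D gives 8>4; P2→R gives 6>1]
(A,Q): not NE [P1→B gives 11>2; P2→R gives 6>4]
(A,R): not NE [P1→D gives 10>9]
(A,S): not NE [P1→D gives 9>8; P2→R gives 6>1]
(B,P): not NE [P1→D gives 8>4; P2→S gives 6>5]
(B,Q): not NE [P2→S gives 6>5]
(B,R): not NE [P1→D gives 10>9; P2→S gives 6>4]
(B,S): not NE [P1→D gives 9>8]
(C,P): not NE [P1→D gives 8>0]
(C,Q): not NE [P1→B gives 11>4; P2→P gives 8>6]
(C,R): not NE [P1→D gives 10>2; P2→P gives 8>1]
(C,S): not NE [P1→D gives 9>1; P2→P gives 8>3]
(D,P): not NE [P2→S gives 9>0]
(D,Q): not NE [P1→B gives 11>8; P2→S gives 9>8]
(D,R): not NE [P2→S gives 9>1]
(D,S): NE

NE set: (D,S)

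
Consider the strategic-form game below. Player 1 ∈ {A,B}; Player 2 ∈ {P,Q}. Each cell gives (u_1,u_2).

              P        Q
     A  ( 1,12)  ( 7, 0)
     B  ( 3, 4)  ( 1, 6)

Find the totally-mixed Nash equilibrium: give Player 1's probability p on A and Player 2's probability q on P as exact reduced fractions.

(p,q) = (1/7, 3/4)

P1 indiff ⇒ q·1+(1-q)·7 = q·3+(1-q)·1 ⇒ q(-2) = (1-q)(-6) ⇒ q = 3/4
P2 indiff ⇒ p·12+(1-p)·4 = p·0+(1-p)·6 ⇒ p(12) = (1-p)(2) ⇒ p = 1/7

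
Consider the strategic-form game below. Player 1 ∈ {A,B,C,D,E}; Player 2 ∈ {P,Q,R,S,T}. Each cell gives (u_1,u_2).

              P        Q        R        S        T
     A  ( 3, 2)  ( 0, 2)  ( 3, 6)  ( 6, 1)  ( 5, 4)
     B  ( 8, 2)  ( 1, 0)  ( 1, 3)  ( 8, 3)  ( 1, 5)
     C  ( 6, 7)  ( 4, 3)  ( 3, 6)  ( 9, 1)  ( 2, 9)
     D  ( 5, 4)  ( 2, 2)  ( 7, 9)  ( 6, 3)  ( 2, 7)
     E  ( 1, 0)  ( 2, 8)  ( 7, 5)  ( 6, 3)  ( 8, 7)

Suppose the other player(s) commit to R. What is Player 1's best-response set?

u_1(A vs R) = 3
u_1(B vs R) = 1
u_1(C vs R) = 3
u_1(D vs R) = 7
u_1(E vs R) = 7
max payoff 7 at {D,E}

BR_1 = {D,E}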